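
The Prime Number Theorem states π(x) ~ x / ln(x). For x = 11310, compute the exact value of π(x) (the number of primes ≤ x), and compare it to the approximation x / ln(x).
π(11310) = 1366;  x/ln(x) ≈ 1211.77;  relative error ≈ 11.29%.

Directly count primes up to 11310: π(11310) = 1366. The PNT approximation gives 11310/ln(11310) ≈ 11310/9.33344 ≈ 1211.77. Relative error (π(x) − x/ln(x)) / π(x) ≈ 11.29%; the approximation is known to undercount slightly (Li(x) is a better estimate).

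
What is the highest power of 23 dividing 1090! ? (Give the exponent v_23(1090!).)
v_23(1090!) = 49

Legendre's formula: v_p(n!) = Σ_{k ≥ 1} ⌊n / p^k⌋. For p = 23, n = 1090, the terms are:
  ⌊1090/23^1⌋ = ⌊1090/23⌋ = 47
  ⌊1090/23^2⌋ = ⌊1090/529⌋ = 2
(the next term ⌊1090/23^3⌋ = 0, terminating the sum). Summing: v_23(1090!) = 47 + 2 = 49.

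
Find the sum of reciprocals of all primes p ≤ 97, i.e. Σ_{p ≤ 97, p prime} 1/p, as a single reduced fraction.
Σ 1/p = 4156517583588203716343221884611037839/2305567963945518424753102147331756070

π(97) = 25, so the primes ≤ 97 are [2, 3, 5, 7, 11, 13, 17, 19, 23, 29, 31, 37, 41, 43, 47, 53, 59, 61, 67, 71, 73, 79, 83, 89, 97]. Summing 1/p over these primes: 4156517583588203716343221884611037839/2305567963945518424753102147331756070 ≈ 1.8028. Mertens estimate ln ln(97) + 0.2615 ≈ 1.7820.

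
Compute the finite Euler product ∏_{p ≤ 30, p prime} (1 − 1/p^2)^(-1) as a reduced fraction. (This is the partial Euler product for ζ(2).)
∏ = 86285158710179/52836150804480

The primes p ≤ 30 are [2, 3, 5, 7, 11, 13, 17, 19, 23, 29]. For each prime, (1 − 1/p^2)^(-1) = p^2 / (p^2 − 1). The product is (1 − 1/2^2)^(-1), (1 − 1/3^2)^(-1), (1 − 1/5^2)^(-1), (1 − 1/7^2)^(-1), (1 − 1/11^2)^(-1), (1 − 1/13^2)^(-1), (1 − 1/17^2)^(-1), (1 − 1/19^2)^(-1), (1 − 1/23^2)^(-1), (1 − 1/29^2)^(-1) = ∏ p^2 / (p^2 − 1) = 86285158710179/52836150804480.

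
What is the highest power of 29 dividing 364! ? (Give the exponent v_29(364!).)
v_29(364!) = 12

Legendre's formula: v_p(n!) = Σ_{k ≥ 1} ⌊n / p^k⌋. For p = 29, n = 364, the terms are:
  ⌊364/29^1⌋ = ⌊364/29⌋ = 12
(the next term ⌊364/29^2⌋ = 0, terminating the sum). Summing: v_29(364!) = 12 = 12.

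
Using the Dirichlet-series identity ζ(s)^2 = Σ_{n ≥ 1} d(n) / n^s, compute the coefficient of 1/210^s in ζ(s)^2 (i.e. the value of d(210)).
d(210) = 16

ζ(s)^2 = (Σ 1/m^s)(Σ 1/k^s). The coefficient of 1/n^s in the product is the number of ordered pairs (m, k) with mk = n, which equals d(n). For n = 210, divisors are [1, 2, 3, 5, 6, 7, 10, 14, 15, 21, 30, 35, 42, 70, 105, 210], so d(210) = 16.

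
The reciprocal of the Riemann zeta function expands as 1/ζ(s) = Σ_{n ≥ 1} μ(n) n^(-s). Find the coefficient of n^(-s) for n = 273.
μ(273) = -1

Factor n = 273 = 3 · 7 · 13. μ(n) = 0 if any exponent ≥ 2 (not squarefree); otherwise μ(n) = (−1)^{ω(n)} where ω(n) is the number of distinct prime factors. Applying: μ(273) = -1.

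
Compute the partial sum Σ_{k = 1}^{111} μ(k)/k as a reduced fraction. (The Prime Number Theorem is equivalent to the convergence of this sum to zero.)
Σ μ(k)/k = -678316192822146162262092815134314936522301/39962142402550705168325165981723972810713890

Values of μ(k) for 1 ≤ k ≤ 111: μ(1) = 1, μ(2) = -1, μ(3) = -1, μ(5) = -1, μ(6) = 1, μ(7) = -1, μ(10) = 1, μ(11) = -1, μ(13) = -1, μ(14) = 1, μ(15) = 1, μ(17) = -1, μ(19) = -1, μ(21) = 1, μ(22) = 1, μ(23) = -1, μ(26) = 1, μ(29) = -1, μ(30) = -1, μ(31) = -1, μ(33) = 1, μ(34) = 1, μ(35) = 1, μ(37) = -1, μ(38) = 1, μ(39) = 1, μ(41) = -1, μ(42) = -1, μ(43) = -1, μ(46) = 1, μ(47) = -1, μ(51) = 1, μ(53) = -1, μ(55) = 1, μ(57) = 1, μ(58) = 1, μ(59) = -1, μ(61) = -1, μ(62) = 1, μ(65) = 1, μ(66) = -1, μ(67) = -1, μ(69) = 1, μ(70) = -1, μ(71) = -1, μ(73) = -1, μ(74) = 1, μ(77) = 1, μ(78) = -1, μ(79) = -1, μ(82) = 1, μ(83) = -1, μ(85) = 1, μ(86) = 1, μ(87) = 1, μ(89) = -1, μ(91) = 1, μ(93) = 1, μ(94) = 1, μ(95) = 1, μ(97) = -1, μ(101) = -1, μ(102) = -1, μ(103) = -1, μ(105) = -1, μ(106) = 1, μ(107) = -1, μ(109) = -1, μ(110) = -1, μ(111) = 1, with μ = 0 on non-squarefree integers. Summing μ(k)/k for k where μ(k) ≠ 0 gives -678316192822146162262092815134314936522301/39962142402550705168325165981723972810713890 ≈ -0.0170. (PNT ⟺ this sum → 0 as n → ∞.)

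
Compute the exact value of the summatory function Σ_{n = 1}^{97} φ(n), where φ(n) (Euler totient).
Σ_{n ≤ 97} φ(n) = 2902

Compute φ(n) for each 1 ≤ n ≤ 97: φ(1) = 1, φ(2) = 1, φ(3) = 2, φ(4) = 2, φ(5) = 4, φ(6) = 2, φ(7) = 6, φ(8) = 4, φ(9) = 6, φ(10) = 4, φ(11) = 10, φ(12) = 4, φ(13) = 12, φ(14) = 6, φ(15) = 8, φ(16) = 8, φ(17) = 16, φ(18) = 6, φ(19) = 18, φ(20) = 8, φ(21) = 12, φ(22) = 10, φ(23) = 22, φ(24) = 8, φ(25) = 20, φ(26) = 12, φ(27) = 18, φ(28) = 12, φ(29) = 28, φ(30) = 8, φ(31) = 30, φ(32) = 16, φ(33) = 20, φ(34) = 16, φ(35) = 24, φ(36) = 12, φ(37) = 36, φ(38) = 18, φ(39) = 24, φ(40) = 16, φ(41) = 40, φ(42) = 12, φ(43) = 42, φ(44) = 20, φ(45) = 24, φ(46) = 22, φ(47) = 46, φ(48) = 16, φ(49) = 42, φ(50) = 20, φ(51) = 32, φ(52) = 24, φ(53) = 52, φ(54) = 18, φ(55) = 40, φ(56) = 24, φ(57) = 36, φ(58) = 28, φ(59) = 58, φ(60) = 16, φ(61) = 60, φ(62) = 30, φ(63) = 36, φ(64) = 32, φ(65) = 48, φ(66) = 20, φ(67) = 66, φ(68) = 32, φ(69) = 44, φ(70) = 24, φ(71) = 70, φ(72) = 24, φ(73) = 72, φ(74) = 36, φ(75) = 40, φ(76) = 36, φ(77) = 60, φ(78) = 24, φ(79) = 78, φ(80) = 32, φ(81) = 54, φ(82) = 40, φ(83) = 82, φ(84) = 24, φ(85) = 64, φ(86) = 42, φ(87) = 56, φ(88) = 40, φ(89) = 88, φ(90) = 24, φ(91) = 72, φ(92) = 44, φ(93) = 60, φ(94) = 46, φ(95) = 72, φ(96) = 32, φ(97) = 96. Summing all 97 values: 2902. (Average order: Σ_{n ≤ x} φ(n) ~ (3/π²) x². For x = 97, (3/π²)·97² ≈ 2859.99.)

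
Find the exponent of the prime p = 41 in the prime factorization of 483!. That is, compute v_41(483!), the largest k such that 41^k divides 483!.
v_41(483!) = 11

Legendre's formula: v_p(n!) = Σ_{k ≥ 1} ⌊n / p^k⌋. For p = 41, n = 483, the terms are:
  ⌊483/41^1⌋ = ⌊483/41⌋ = 11
(the next term ⌊483/41^2⌋ = 0, terminating the sum). Summing: v_41(483!) = 11 = 11.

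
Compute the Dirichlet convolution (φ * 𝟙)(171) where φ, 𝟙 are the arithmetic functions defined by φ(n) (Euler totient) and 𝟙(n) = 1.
(φ * 𝟙)(171) = 171

Divisors of 171: [1, 3, 9, 19, 57, 171]. For each d | 171:
  d = 1: φ(1) · 𝟙(171/1) = 1 · 1 = 1
  d = 3: φ(3) · 𝟙(171/3) = 2 · 1 = 2
  d = 9: φ(9) · 𝟙(171/9) = 6 · 1 = 6
  d = 19: φ(19) · 𝟙(171/19) = 18 · 1 = 18
  d = 57: φ(57) · 𝟙(171/57) = 36 · 1 = 36
  d = 171: φ(171) · 𝟙(171/171) = 108 · 1 = 108
Summing: (φ * 𝟙)(171) = 1 + 2 + 6 + 18 + 36 + 108 = 171.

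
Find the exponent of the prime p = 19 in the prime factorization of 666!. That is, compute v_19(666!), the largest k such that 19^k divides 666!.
v_19(666!) = 36

Legendre's formula: v_p(n!) = Σ_{k ≥ 1} ⌊n / p^k⌋. For p = 19, n = 666, the terms are:
  ⌊666/19^1⌋ = ⌊666/19⌋ = 35
  ⌊666/19^2⌋ = ⌊666/361⌋ = 1
(the next term ⌊666/19^3⌋ = 0, terminating the sum). Summing: v_19(666!) = 35 + 1 = 36.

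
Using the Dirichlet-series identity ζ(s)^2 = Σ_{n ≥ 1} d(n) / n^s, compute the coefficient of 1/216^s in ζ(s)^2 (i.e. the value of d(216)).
d(216) = 16

ζ(s)^2 = (Σ 1/m^s)(Σ 1/k^s). The coefficient of 1/n^s in the product is the number of ordered pairs (m, k) with mk = n, which equals d(n). For n = 216, divisors are [1, 2, 3, 4, 6, 8, 9, 12, 18, 24, 27, 36, 54, 72, 108, 216], so d(216) = 16.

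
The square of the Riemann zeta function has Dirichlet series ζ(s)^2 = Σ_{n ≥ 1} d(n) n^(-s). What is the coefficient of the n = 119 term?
d(119) = 4

ζ(s)^2 = (Σ 1/m^s)(Σ 1/k^s). The coefficient of 1/n^s in the product is the number of ordered pairs (m, k) with mk = n, which equals d(n). For n = 119, divisors are [1, 7, 17, 119], so d(119) = 4.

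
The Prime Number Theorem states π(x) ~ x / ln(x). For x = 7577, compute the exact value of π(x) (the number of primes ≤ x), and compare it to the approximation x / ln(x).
π(7577) = 962;  x/ln(x) ≈ 848.22;  relative error ≈ 11.83%.

Directly count primes up to 7577: π(7577) = 962. The PNT approximation gives 7577/ln(7577) ≈ 7577/8.93287 ≈ 848.22. Relative error (π(x) − x/ln(x)) / π(x) ≈ 11.83%; the approximation is known to undercount slightly (Li(x) is a better estimate).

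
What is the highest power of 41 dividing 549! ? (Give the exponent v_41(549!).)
v_41(549!) = 13

Legendre's formula: v_p(n!) = Σ_{k ≥ 1} ⌊n / p^k⌋. For p = 41, n = 549, the terms are:
  ⌊549/41^1⌋ = ⌊549/41⌋ = 13
(the next term ⌊549/41^2⌋ = 0, terminating the sum). Summing: v_41(549!) = 13 = 13.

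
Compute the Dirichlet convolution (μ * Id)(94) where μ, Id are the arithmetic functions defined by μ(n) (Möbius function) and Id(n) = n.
(μ * Id)(94) = 46

Divisors of 94: [1, 2, 47, 94]. For each d | 94:
  d = 1: μ(1) · Id(94/1) = 1 · 94 = 94
  d = 2: μ(2) · Id(94/2) = -1 · 47 = -47
  d = 47: μ(47) · Id(94/47) = -1 · 2 = -2
  d = 94: μ(94) · Id(94/94) = 1 · 1 = 1
Summing: (μ * Id)(94) = 94 + -47 + -2 + 1 = 46.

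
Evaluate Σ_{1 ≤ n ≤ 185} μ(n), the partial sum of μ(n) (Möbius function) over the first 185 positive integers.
Σ_{n ≤ 185} μ(n) = -3

Compute μ(n) for each 1 ≤ n ≤ 185: μ(1) = 1, μ(2) = -1, μ(3) = -1, μ(4) = 0, μ(5) = -1, μ(6) = 1, μ(7) = -1, μ(8) = 0, μ(9) = 0, μ(10) = 1, μ(11) = -1, μ(12) = 0, μ(13) = -1, μ(14) = 1, μ(15) = 1, μ(16) = 0, μ(17) = -1, μ(18) = 0, μ(19) = -1, μ(20) = 0, μ(21) = 1, μ(22) = 1, μ(23) = -1, μ(24) = 0, μ(25) = 0, μ(26) = 1, μ(27) = 0, μ(28) = 0, μ(29) = -1, μ(30) = -1, μ(31) = -1, μ(32) = 0, μ(33) = 1, μ(34) = 1, μ(35) = 1, μ(36) = 0, μ(37) = -1, μ(38) = 1, μ(39) = 1, μ(40) = 0, μ(41) = -1, μ(42) = -1, μ(43) = -1, μ(44) = 0, μ(45) = 0, μ(46) = 1, μ(47) = -1, μ(48) = 0, μ(49) = 0, μ(50) = 0, μ(51) = 1, μ(52) = 0, μ(53) = -1, μ(54) = 0, μ(55) = 1, μ(56) = 0, μ(57) = 1, μ(58) = 1, μ(59) = -1, μ(60) = 0, μ(61) = -1, μ(62) = 1, μ(63) = 0, μ(64) = 0, μ(65) = 1, μ(66) = -1, μ(67) = -1, μ(68) = 0, μ(69) = 1, μ(70) = -1, μ(71) = -1, μ(72) = 0, μ(73) = -1, μ(74) = 1, μ(75) = 0, μ(76) = 0, μ(77) = 1, μ(78) = -1, μ(79) = -1, μ(80) = 0, μ(81) = 0, μ(82) = 1, μ(83) = -1, μ(84) = 0, μ(85) = 1, μ(86) = 1, μ(87) = 1, μ(88) = 0, μ(89) = -1, μ(90) = 0, μ(91) = 1, μ(92) = 0, μ(93) = 1, μ(94) = 1, μ(95) = 1, μ(96) = 0, μ(97) = -1, μ(98) = 0, μ(99) = 0, μ(100) = 0, μ(101) = -1, μ(102) = -1, μ(103) = -1, μ(104) = 0, μ(105) = -1, μ(106) = 1, μ(107) = -1, μ(108) = 0, μ(109) = -1, μ(110) = -1, μ(111) = 1, μ(112) = 0, μ(113) = -1, μ(114) = -1, μ(115) = 1, μ(116) = 0, μ(117) = 0, μ(118) = 1, μ(119) = 1, μ(120) = 0, μ(121) = 0, μ(122) = 1, μ(123) = 1, μ(124) = 0, μ(125) = 0, μ(126) = 0, μ(127) = -1, μ(128) = 0, μ(129) = 1, μ(130) = -1, μ(131) = -1, μ(132) = 0, μ(133) = 1, μ(134) = 1, μ(135) = 0, μ(136) = 0, μ(137) = -1, μ(138) = -1, μ(139) = -1, μ(140) = 0, μ(141) = 1, μ(142) = 1, μ(143) = 1, μ(144) = 0, μ(145) = 1, μ(146) = 1, μ(147) = 0, μ(148) = 0, μ(149) = -1, μ(150) = 0, μ(151) = -1, μ(152) = 0, μ(153) = 0, μ(154) = -1, μ(155) = 1, μ(156) = 0, μ(157) = -1, μ(158) = 1, μ(159) = 1, μ(160) = 0, μ(161) = 1, μ(162) = 0, μ(163) = -1, μ(164) = 0, μ(165) = -1, μ(166) = 1, μ(167) = -1, μ(168) = 0, μ(169) = 0, μ(170) = -1, μ(171) = 0, μ(172) = 0, μ(173) = -1, μ(174) = -1, μ(175) = 0, μ(176) = 0, μ(177) = 1, μ(178) = 1, μ(179) = -1, μ(180) = 0, μ(181) = -1, μ(182) = -1, μ(183) = 1, μ(184) = 0, μ(185) = 1. Summing all 185 values: -3. (Mertens function M(x) = Σ_{n ≤ x} μ(n); on average M(x) should be small (PNT ⟺ M(x) = o(x)).)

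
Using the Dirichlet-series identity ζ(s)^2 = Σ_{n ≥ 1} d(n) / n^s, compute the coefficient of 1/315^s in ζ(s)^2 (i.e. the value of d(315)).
d(315) = 12

ζ(s)^2 = (Σ 1/m^s)(Σ 1/k^s). The coefficient of 1/n^s in the product is the number of ordered pairs (m, k) with mk = n, which equals d(n). For n = 315, divisors are [1, 3, 5, 7, 9, 15, 21, 35, 45, 63, 105, 315], so d(315) = 12.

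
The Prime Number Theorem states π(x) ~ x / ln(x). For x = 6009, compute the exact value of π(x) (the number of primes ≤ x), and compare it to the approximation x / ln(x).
π(6009) = 784;  x/ln(x) ≈ 690.61;  relative error ≈ 11.91%.

Directly count primes up to 6009: π(6009) = 784. The PNT approximation gives 6009/ln(6009) ≈ 6009/8.70101 ≈ 690.61. Relative error (π(x) − x/ln(x)) / π(x) ≈ 11.91%; the approximation is known to undercount slightly (Li(x) is a better estimate).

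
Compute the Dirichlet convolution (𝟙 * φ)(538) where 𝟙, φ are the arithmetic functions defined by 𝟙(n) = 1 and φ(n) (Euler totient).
(𝟙 * φ)(538) = 538

Divisors of 538: [1, 2, 269, 538]. For each d | 538:
  d = 1: 𝟙(1) · φ(538/1) = 1 · 268 = 268
  d = 2: 𝟙(2) · φ(538/2) = 1 · 268 = 268
  d = 269: 𝟙(269) · φ(538/269) = 1 · 1 = 1
  d = 538: 𝟙(538) · φ(538/538) = 1 · 1 = 1
Summing: (𝟙 * φ)(538) = 268 + 268 + 1 + 1 = 538.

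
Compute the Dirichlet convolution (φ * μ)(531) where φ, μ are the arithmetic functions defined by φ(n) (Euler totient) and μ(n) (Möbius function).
(φ * μ)(531) = 228

Divisors of 531: [1, 3, 9, 59, 177, 531]. For each d | 531:
  d = 1: φ(1) · μ(531/1) = 1 · 0 = 0
  d = 3: φ(3) · μ(531/3) = 2 · 1 = 2
  d = 9: φ(9) · μ(531/9) = 6 · -1 = -6
  d = 59: φ(59) · μ(531/59) = 58 · 0 = 0
  d = 177: φ(177) · μ(531/177) = 116 · -1 = -116
  d = 531: φ(531) · μ(531/531) = 348 · 1 = 348
Summing: (φ * μ)(531) = 0 + 2 + -6 + 0 + -116 + 348 = 228.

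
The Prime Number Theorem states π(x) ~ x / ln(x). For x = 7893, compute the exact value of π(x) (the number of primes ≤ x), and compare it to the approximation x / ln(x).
π(7893) = 997;  x/ln(x) ≈ 879.57;  relative error ≈ 11.78%.

Directly count primes up to 7893: π(7893) = 997. The PNT approximation gives 7893/ln(7893) ≈ 7893/8.97373 ≈ 879.57. Relative error (π(x) − x/ln(x)) / π(x) ≈ 11.78%; the approximation is known to undercount slightly (Li(x) is a better estimate).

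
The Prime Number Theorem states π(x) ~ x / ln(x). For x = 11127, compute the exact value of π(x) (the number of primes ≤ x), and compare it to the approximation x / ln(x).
π(11127) = 1348;  x/ln(x) ≈ 1194.25;  relative error ≈ 11.41%.

Directly count primes up to 11127: π(11127) = 1348. The PNT approximation gives 11127/ln(11127) ≈ 11127/9.31713 ≈ 1194.25. Relative error (π(x) − x/ln(x)) / π(x) ≈ 11.41%; the approximation is known to undercount slightly (Li(x) is a better estimate).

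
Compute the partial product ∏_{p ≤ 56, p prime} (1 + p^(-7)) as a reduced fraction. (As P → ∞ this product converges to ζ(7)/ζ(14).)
∏ = 309952223984670960543603211891856695601672510675385627534277668624533812457091991127236052954668734671204274242309849088/307404601692723276790274585782287621574695329443342398483341336503340384695750533342769593387518417543812906517214978125

The primes p ≤ 56 are [2, 3, 5, 7, 11, 13, 17, 19, 23, 29, 31, 37, 41, 43, 47, 53]. For each, (1 + 1/p^7) = (p^7 + 1)/p^7. Multiplying these fractions over p ∈ [2, 3, 5, 7, 11, 13, 17, 19, 23, 29, 31, 37, 41, 43, 47, 53] gives 309952223984670960543603211891856695601672510675385627534277668624533812457091991127236052954668734671204274242309849088/307404601692723276790274585782287621574695329443342398483341336503340384695750533342769593387518417543812906517214978125. (In the limit P → ∞ this tends to ζ(7)/ζ(14).)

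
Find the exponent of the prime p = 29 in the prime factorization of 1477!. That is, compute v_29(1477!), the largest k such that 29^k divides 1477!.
v_29(1477!) = 51

Legendre's formula: v_p(n!) = Σ_{k ≥ 1} ⌊n / p^k⌋. For p = 29, n = 1477, the terms are:
  ⌊1477/29^1⌋ = ⌊1477/29⌋ = 50
  ⌊1477/29^2⌋ = ⌊1477/841⌋ = 1
(the next term ⌊1477/29^3⌋ = 0, terminating the sum). Summing: v_29(1477!) = 50 + 1 = 51.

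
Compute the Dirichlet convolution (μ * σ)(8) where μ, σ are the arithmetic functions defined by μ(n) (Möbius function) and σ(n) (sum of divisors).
(μ * σ)(8) = 8

Divisors of 8: [1, 2, 4, 8]. For each d | 8:
  d = 1: μ(1) · σ(8/1) = 1 · 15 = 15
  d = 2: μ(2) · σ(8/2) = -1 · 7 = -7
  d = 4: μ(4) · σ(8/4) = 0 · 3 = 0
  d = 8: μ(8) · σ(8/8) = 0 · 1 = 0
Summing: (μ * σ)(8) = 15 + -7 + 0 + 0 = 8.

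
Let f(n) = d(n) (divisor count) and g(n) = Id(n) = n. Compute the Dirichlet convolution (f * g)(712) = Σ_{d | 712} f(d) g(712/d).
(d * Id)(712) = 2366

Divisors of 712: [1, 2, 4, 8, 89, 178, 356, 712]. For each d | 712:
  d = 1: d(1) · Id(712/1) = 1 · 712 = 712
  d = 2: d(2) · Id(712/2) = 2 · 356 = 712
  d = 4: d(4) · Id(712/4) = 3 · 178 = 534
  d = 8: d(8) · Id(712/8) = 4 · 89 = 356
  d = 89: d(89) · Id(712/89) = 2 · 8 = 16
  d = 178: d(178) · Id(712/178) = 4 · 4 = 16
  d = 356: d(356) · Id(712/356) = 6 · 2 = 12
  d = 712: d(712) · Id(712/712) = 8 · 1 = 8
Summing: (d * Id)(712) = 712 + 712 + 534 + 356 + 16 + 16 + 12 + 8 = 2366.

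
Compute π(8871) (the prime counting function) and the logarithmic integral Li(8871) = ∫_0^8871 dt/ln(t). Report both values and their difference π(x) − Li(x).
π(8871) = 1106;  Li(8871) ≈ 1122.77;  π(x) − Li(x) ≈ -16.77.

Direct count of primes ≤ 8871 gives π(8871) = 1106. Numerical evaluation of the logarithmic integral gives Li(8871) ≈ 1122.77. The difference π(x) − Li(x) ≈ -16.77 is typically negative for small/moderate x (Li(x) overestimates), though Littlewood's theorem shows this sign changes infinitely often.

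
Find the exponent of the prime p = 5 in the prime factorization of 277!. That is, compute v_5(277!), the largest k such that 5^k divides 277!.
v_5(277!) = 68

Legendre's formula: v_p(n!) = Σ_{k ≥ 1} ⌊n / p^k⌋. For p = 5, n = 277, the terms are:
  ⌊277/5^1⌋ = ⌊277/5⌋ = 55
  ⌊277/5^2⌋ = ⌊277/25⌋ = 11
  ⌊277/5^3⌋ = ⌊277/125⌋ = 2
(the next term ⌊277/5^4⌋ = 0, terminating the sum). Summing: v_5(277!) = 55 + 11 + 2 = 68.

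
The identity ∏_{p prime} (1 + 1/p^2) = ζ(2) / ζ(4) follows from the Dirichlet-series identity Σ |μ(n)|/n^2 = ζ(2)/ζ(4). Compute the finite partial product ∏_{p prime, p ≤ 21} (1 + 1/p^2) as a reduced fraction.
∏ = 6403780000/4257193941

The primes p ≤ 21 are [2, 3, 5, 7, 11, 13, 17, 19]. For each, (1 + 1/p^2) = (p^2 + 1)/p^2. Multiplying these fractions over p ∈ [2, 3, 5, 7, 11, 13, 17, 19] gives 6403780000/4257193941. (In the limit P → ∞ this tends to ζ(2)/ζ(4).)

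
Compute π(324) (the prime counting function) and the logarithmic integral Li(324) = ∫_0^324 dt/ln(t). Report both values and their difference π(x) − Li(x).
π(324) = 66;  Li(324) ≈ 72.51;  π(x) − Li(x) ≈ -6.51.

Direct count of primes ≤ 324 gives π(324) = 66. Numerical evaluation of the logarithmic integral gives Li(324) ≈ 72.51. The difference π(x) − Li(x) ≈ -6.51 is typically negative for small/moderate x (Li(x) overestimates), though Littlewood's theorem shows this sign changes infinitely often.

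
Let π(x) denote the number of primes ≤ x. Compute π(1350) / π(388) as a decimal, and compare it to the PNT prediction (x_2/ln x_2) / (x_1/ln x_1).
π(1350)/π(388) = 217/76 ≈ 2.8553;  PNT prediction ≈ 2.8775.

π(388) = 76 and π(1350) = 217, so π(1350)/π(388) ≈ 2.8553. The PNT-predicted ratio is (1350/ln(1350)) / (388/ln(388)) ≈ 2.8775. The two agree to within a few percent, as expected.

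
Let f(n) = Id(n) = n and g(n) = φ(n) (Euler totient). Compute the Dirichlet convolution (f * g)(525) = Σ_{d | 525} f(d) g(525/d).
(Id * φ)(525) = 4225

Divisors of 525: [1, 3, 5, 7, 15, 21, 25, 35, 75, 105, 175, 525]. For each d | 525:
  d = 1: Id(1) · φ(525/1) = 1 · 240 = 240
  d = 3: Id(3) · φ(525/3) = 3 · 120 = 360
  d = 5: Id(5) · φ(525/5) = 5 · 48 = 240
  d = 7: Id(7) · φ(525/7) = 7 · 40 = 280
  d = 15: Id(15) · φ(525/15) = 15 · 24 = 360
  d = 21: Id(21) · φ(525/21) = 21 · 20 = 420
  d = 25: Id(25) · φ(525/25) = 25 · 12 = 300
  d = 35: Id(35) · φ(525/35) = 35 · 8 = 280
  d = 75: Id(75) · φ(525/75) = 75 · 6 = 450
  d = 105: Id(105) · φ(525/105) = 105 · 4 = 420
  d = 175: Id(175) · φ(525/175) = 175 · 2 = 350
  d = 525: Id(525) · φ(525/525) = 525 · 1 = 525
Summing: (Id * φ)(525) = 240 + 360 + 240 + 280 + 360 + 420 + 300 + 280 + 450 + 420 + 350 + 525 = 4225.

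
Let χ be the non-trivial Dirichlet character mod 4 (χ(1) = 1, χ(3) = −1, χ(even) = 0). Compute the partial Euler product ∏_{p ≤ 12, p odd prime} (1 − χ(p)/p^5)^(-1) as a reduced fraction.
∏ = 5662435865625/5684292116992

The odd primes p ≤ 12 are [3, 5, 7, 11]. For each, χ(p) = 1 if p ≡ 1 mod 4, χ(p) = −1 if p ≡ 3 mod 4. Taking (1 − χ(p)/p^5)^(-1) = p^5/(p^5 − χ(p)): (1 − (-1)/3^5)^(-1) · (1 − (1)/5^5)^(-1) · (1 − (-1)/7^5)^(-1) · (1 − (-1)/11^5)^(-1) = 5662435865625/5684292116992.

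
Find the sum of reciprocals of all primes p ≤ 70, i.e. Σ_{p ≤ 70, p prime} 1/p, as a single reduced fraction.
Σ 1/p = 13585328068403621603022853/7858321551080267055879090

π(70) = 19, so the primes ≤ 70 are [2, 3, 5, 7, 11, 13, 17, 19, 23, 29, 31, 37, 41, 43, 47, 53, 59, 61, 67]. Summing 1/p over these primes: 13585328068403621603022853/7858321551080267055879090 ≈ 1.7288. Mertens estimate ln ln(70) + 0.2615 ≈ 1.7081.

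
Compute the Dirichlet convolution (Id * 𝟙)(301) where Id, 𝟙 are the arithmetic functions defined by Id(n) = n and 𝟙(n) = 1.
(Id * 𝟙)(301) = 352

Divisors of 301: [1, 7, 43, 301]. For each d | 301:
  d = 1: Id(1) · 𝟙(301/1) = 1 · 1 = 1
  d = 7: Id(7) · 𝟙(301/7) = 7 · 1 = 7
  d = 43: Id(43) · 𝟙(301/43) = 43 · 1 = 43
  d = 301: Id(301) · 𝟙(301/301) = 301 · 1 = 301
Summing: (Id * 𝟙)(301) = 1 + 7 + 43 + 301 = 352.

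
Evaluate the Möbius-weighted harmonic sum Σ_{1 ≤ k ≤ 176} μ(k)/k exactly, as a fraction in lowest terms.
Σ μ(k)/k = -291895861671370214401988773976597804369856804354890517841750669749/27764983964554203230141949225149376041830084932479143674493613998285

Values of μ(k) for 1 ≤ k ≤ 176: μ(1) = 1, μ(2) = -1, μ(3) = -1, μ(5) = -1, μ(6) = 1, μ(7) = -1, μ(10) = 1, μ(11) = -1, μ(13) = -1, μ(14) = 1, μ(15) = 1, μ(17) = -1, μ(19) = -1, μ(21) = 1, μ(22) = 1, μ(23) = -1, μ(26) = 1, μ(29) = -1, μ(30) = -1, μ(31) = -1, μ(33) = 1, μ(34) = 1, μ(35) = 1, μ(37) = -1, μ(38) = 1, μ(39) = 1, μ(41) = -1, μ(42) = -1, μ(43) = -1, μ(46) = 1, μ(47) = -1, μ(51) = 1, μ(53) = -1, μ(55) = 1, μ(57) = 1, μ(58) = 1, μ(59) = -1, μ(61) = -1, μ(62) = 1, μ(65) = 1, μ(66) = -1, μ(67) = -1, μ(69) = 1, μ(70) = -1, μ(71) = -1, μ(73) = -1, μ(74) = 1, μ(77) = 1, μ(78) = -1, μ(79) = -1, μ(82) = 1, μ(83) = -1, μ(85) = 1, μ(86) = 1, μ(87) = 1, μ(89) = -1, μ(91) = 1, μ(93) = 1, μ(94) = 1, μ(95) = 1, μ(97) = -1, μ(101) = -1, μ(102) = -1, μ(103) = -1, μ(105) = -1, μ(106) = 1, μ(107) = -1, μ(109) = -1, μ(110) = -1, μ(111) = 1, μ(113) = -1, μ(114) = -1, μ(115) = 1, μ(118) = 1, μ(119) = 1, μ(122) = 1, μ(123) = 1, μ(127) = -1, μ(129) = 1, μ(130) = -1, μ(131) = -1, μ(133) = 1, μ(134) = 1, μ(137) = -1, μ(138) = -1, μ(139) = -1, μ(141) = 1, μ(142) = 1, μ(143) = 1, μ(145) = 1, μ(146) = 1, μ(149) = -1, μ(151) = -1, μ(154) = -1, μ(155) = 1, μ(157) = -1, μ(158) = 1, μ(159) = 1, μ(161) = 1, μ(163) = -1, μ(165) = -1, μ(166) = 1, μ(167) = -1, μ(170) = -1, μ(173) = -1, μ(174) = -1, with μ = 0 on non-squarefree integers. Summing μ(k)/k for k where μ(k) ≠ 0 gives -291895861671370214401988773976597804369856804354890517841750669749/27764983964554203230141949225149376041830084932479143674493613998285 ≈ -0.0105. (PNT ⟺ this sum → 0 as n → ∞.)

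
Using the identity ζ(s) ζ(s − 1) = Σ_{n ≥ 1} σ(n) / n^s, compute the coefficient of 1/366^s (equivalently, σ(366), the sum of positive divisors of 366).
σ(366) = 744

In the product (Σ m^0/m^s)(Σ k / k^s) = Σ (Σ_{d | n} d) / n^s, the coefficient of 1/n^s is σ(n) = Σ_{d | n} d. For n = 366, divisors are [1, 2, 3, 6, 61, 122, 183, 366]; summing: σ(366) = 744.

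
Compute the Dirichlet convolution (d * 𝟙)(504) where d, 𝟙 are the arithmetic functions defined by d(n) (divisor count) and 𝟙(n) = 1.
(d * 𝟙)(504) = 180

Divisors of 504: [1, 2, 3, 4, 6, 7, 8, 9, 12, 14, 18, 21, 24, 28, 36, 42, 56, 63, 72, 84, 126, 168, 252, 504]. For each d | 504:
  d = 1: d(1) · 𝟙(504/1) = 1 · 1 = 1
  d = 2: d(2) · 𝟙(504/2) = 2 · 1 = 2
  d = 3: d(3) · 𝟙(504/3) = 2 · 1 = 2
  d = 4: d(4) · 𝟙(504/4) = 3 · 1 = 3
  d = 6: d(6) · 𝟙(504/6) = 4 · 1 = 4
  d = 7: d(7) · 𝟙(504/7) = 2 · 1 = 2
  d = 8: d(8) · 𝟙(504/8) = 4 · 1 = 4
  d = 9: d(9) · 𝟙(504/9) = 3 · 1 = 3
  d = 12: d(12) · 𝟙(504/12) = 6 · 1 = 6
  d = 14: d(14) · 𝟙(504/14) = 4 · 1 = 4
  d = 18: d(18) · 𝟙(504/18) = 6 · 1 = 6
  d = 21: d(21) · 𝟙(504/21) = 4 · 1 = 4
  d = 24: d(24) · 𝟙(504/24) = 8 · 1 = 8
  d = 28: d(28) · 𝟙(504/28) = 6 · 1 = 6
  d = 36: d(36) · 𝟙(504/36) = 9 · 1 = 9
  d = 42: d(42) · 𝟙(504/42) = 8 · 1 = 8
  d = 56: d(56) · 𝟙(504/56) = 8 · 1 = 8
  d = 63: d(63) · 𝟙(504/63) = 6 · 1 = 6
  d = 72: d(72) · 𝟙(504/72) = 12 · 1 = 12
  d = 84: d(84) · 𝟙(504/84) = 12 · 1 = 12
  d = 126: d(126) · 𝟙(504/126) = 12 · 1 = 12
  d = 168: d(168) · 𝟙(504/168) = 16 · 1 = 16
  d = 252: d(252) · 𝟙(504/252) = 18 · 1 = 18
  d = 504: d(504) · 𝟙(504/504) = 24 · 1 = 24
Summing: (d * 𝟙)(504) = 1 + 2 + 2 + 3 + 4 + 2 + 4 + 3 + 6 + 4 + 6 + 4 + 8 + 6 + 9 + 8 + 8 + 6 + 12 + 12 + 12 + 16 + 18 + 24 = 180.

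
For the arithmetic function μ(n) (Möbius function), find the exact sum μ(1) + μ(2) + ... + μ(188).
Σ_{n ≤ 188} μ(n) = -3

Compute μ(n) for each 1 ≤ n ≤ 188: μ(1) = 1, μ(2) = -1, μ(3) = -1, μ(4) = 0, μ(5) = -1, μ(6) = 1, μ(7) = -1, μ(8) = 0, μ(9) = 0, μ(10) = 1, μ(11) = -1, μ(12) = 0, μ(13) = -1, μ(14) = 1, μ(15) = 1, μ(16) = 0, μ(17) = -1, μ(18) = 0, μ(19) = -1, μ(20) = 0, μ(21) = 1, μ(22) = 1, μ(23) = -1, μ(24) = 0, μ(25) = 0, μ(26) = 1, μ(27) = 0, μ(28) = 0, μ(29) = -1, μ(30) = -1, μ(31) = -1, μ(32) = 0, μ(33) = 1, μ(34) = 1, μ(35) = 1, μ(36) = 0, μ(37) = -1, μ(38) = 1, μ(39) = 1, μ(40) = 0, μ(41) = -1, μ(42) = -1, μ(43) = -1, μ(44) = 0, μ(45) = 0, μ(46) = 1, μ(47) = -1, μ(48) = 0, μ(49) = 0, μ(50) = 0, μ(51) = 1, μ(52) = 0, μ(53) = -1, μ(54) = 0, μ(55) = 1, μ(56) = 0, μ(57) = 1, μ(58) = 1, μ(59) = -1, μ(60) = 0, μ(61) = -1, μ(62) = 1, μ(63) = 0, μ(64) = 0, μ(65) = 1, μ(66) = -1, μ(67) = -1, μ(68) = 0, μ(69) = 1, μ(70) = -1, μ(71) = -1, μ(72) = 0, μ(73) = -1, μ(74) = 1, μ(75) = 0, μ(76) = 0, μ(77) = 1, μ(78) = -1, μ(79) = -1, μ(80) = 0, μ(81) = 0, μ(82) = 1, μ(83) = -1, μ(84) = 0, μ(85) = 1, μ(86) = 1, μ(87) = 1, μ(88) = 0, μ(89) = -1, μ(90) = 0, μ(91) = 1, μ(92) = 0, μ(93) = 1, μ(94) = 1, μ(95) = 1, μ(96) = 0, μ(97) = -1, μ(98) = 0, μ(99) = 0, μ(100) = 0, μ(101) = -1, μ(102) = -1, μ(103) = -1, μ(104) = 0, μ(105) = -1, μ(106) = 1, μ(107) = -1, μ(108) = 0, μ(109) = -1, μ(110) = -1, μ(111) = 1, μ(112) = 0, μ(113) = -1, μ(114) = -1, μ(115) = 1, μ(116) = 0, μ(117) = 0, μ(118) = 1, μ(119) = 1, μ(120) = 0, μ(121) = 0, μ(122) = 1, μ(123) = 1, μ(124) = 0, μ(125) = 0, μ(126) = 0, μ(127) = -1, μ(128) = 0, μ(129) = 1, μ(130) = -1, μ(131) = -1, μ(132) = 0, μ(133) = 1, μ(134) = 1, μ(135) = 0, μ(136) = 0, μ(137) = -1, μ(138) = -1, μ(139) = -1, μ(140) = 0, μ(141) = 1, μ(142) = 1, μ(143) = 1, μ(144) = 0, μ(145) = 1, μ(146) = 1, μ(147) = 0, μ(148) = 0, μ(149) = -1, μ(150) = 0, μ(151) = -1, μ(152) = 0, μ(153) = 0, μ(154) = -1, μ(155) = 1, μ(156) = 0, μ(157) = -1, μ(158) = 1, μ(159) = 1, μ(160) = 0, μ(161) = 1, μ(162) = 0, μ(163) = -1, μ(164) = 0, μ(165) = -1, μ(166) = 1, μ(167) = -1, μ(168) = 0, μ(169) = 0, μ(170) = -1, μ(171) = 0, μ(172) = 0, μ(173) = -1, μ(174) = -1, μ(175) = 0, μ(176) = 0, μ(177) = 1, μ(178) = 1, μ(179) = -1, μ(180) = 0, μ(181) = -1, μ(182) = -1, μ(183) = 1, μ(184) = 0, μ(185) = 1, μ(186) = -1, μ(187) = 1, μ(188) = 0. Summing all 188 values: -3. (Mertens function M(x) = Σ_{n ≤ x} μ(n); on average M(x) should be small (PNT ⟺ M(x) = o(x)).)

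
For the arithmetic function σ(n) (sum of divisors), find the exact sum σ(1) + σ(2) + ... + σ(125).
Σ_{n ≤ 125} σ(n) = 12840

Compute σ(n) for each 1 ≤ n ≤ 125: σ(1) = 1, σ(2) = 3, σ(3) = 4, σ(4) = 7, σ(5) = 6, σ(6) = 12, σ(7) = 8, σ(8) = 15, σ(9) = 13, σ(10) = 18, σ(11) = 12, σ(12) = 28, σ(13) = 14, σ(14) = 24, σ(15) = 24, σ(16) = 31, σ(17) = 18, σ(18) = 39, σ(19) = 20, σ(20) = 42, σ(21) = 32, σ(22) = 36, σ(23) = 24, σ(24) = 60, σ(25) = 31, σ(26) = 42, σ(27) = 40, σ(28) = 56, σ(29) = 30, σ(30) = 72, σ(31) = 32, σ(32) = 63, σ(33) = 48, σ(34) = 54, σ(35) = 48, σ(36) = 91, σ(37) = 38, σ(38) = 60, σ(39) = 56, σ(40) = 90, σ(41) = 42, σ(42) = 96, σ(43) = 44, σ(44) = 84, σ(45) = 78, σ(46) = 72, σ(47) = 48, σ(48) = 124, σ(49) = 57, σ(50) = 93, σ(51) = 72, σ(52) = 98, σ(53) = 54, σ(54) = 120, σ(55) = 72, σ(56) = 120, σ(57) = 80, σ(58) = 90, σ(59) = 60, σ(60) = 168, σ(61) = 62, σ(62) = 96, σ(63) = 104, σ(64) = 127, σ(65) = 84, σ(66) = 144, σ(67) = 68, σ(68) = 126, σ(69) = 96, σ(70) = 144, σ(71) = 72, σ(72) = 195, σ(73) = 74, σ(74) = 114, σ(75) = 124, σ(76) = 140, σ(77) = 96, σ(78) = 168, σ(79) = 80, σ(80) = 186, σ(81) = 121, σ(82) = 126, σ(83) = 84, σ(84) = 224, σ(85) = 108, σ(86) = 132, σ(87) = 120, σ(88) = 180, σ(89) = 90, σ(90) = 234, σ(91) = 112, σ(92) = 168, σ(93) = 128, σ(94) = 144, σ(95) = 120, σ(96) = 252, σ(97) = 98, σ(98) = 171, σ(99) = 156, σ(100) = 217, σ(101) = 102, σ(102) = 216, σ(103) = 104, σ(104) = 210, σ(105) = 192, σ(106) = 162, σ(107) = 108, σ(108) = 280, σ(109) = 110, σ(110) = 216, σ(111) = 152, σ(112) = 248, σ(113) = 114, σ(114) = 240, σ(115) = 144, σ(116) = 210, σ(117) = 182, σ(118) = 180, σ(119) = 144, σ(120) = 360, σ(121) = 133, σ(122) = 186, σ(123) = 168, σ(124) = 224, σ(125) = 156. Summing all 125 values: 12840. (Average order: Σ_{n ≤ x} σ(n) ~ (π²/12) x². For x = 125, (π²/12)·125² ≈ 12851.05.)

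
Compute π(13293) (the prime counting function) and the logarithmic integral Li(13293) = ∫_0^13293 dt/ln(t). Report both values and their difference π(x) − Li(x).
π(13293) = 1578;  Li(13293) ≈ 1598.00;  π(x) − Li(x) ≈ -20.00.

Direct count of primes ≤ 13293 gives π(13293) = 1578. Numerical evaluation of the logarithmic integral gives Li(13293) ≈ 1598.00. The difference π(x) − Li(x) ≈ -20.00 is typically negative for small/moderate x (Li(x) overestimates), though Littlewood's theorem shows this sign changes infinitely often.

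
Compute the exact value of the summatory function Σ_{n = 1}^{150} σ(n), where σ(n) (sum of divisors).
Σ_{n ≤ 150} σ(n) = 18604

Compute σ(n) for each 1 ≤ n ≤ 150: σ(1) = 1, σ(2) = 3, σ(3) = 4, σ(4) = 7, σ(5) = 6, σ(6) = 12, σ(7) = 8, σ(8) = 15, σ(9) = 13, σ(10) = 18, σ(11) = 12, σ(12) = 28, σ(13) = 14, σ(14) = 24, σ(15) = 24, σ(16) = 31, σ(17) = 18, σ(18) = 39, σ(19) = 20, σ(20) = 42, σ(21) = 32, σ(22) = 36, σ(23) = 24, σ(24) = 60, σ(25) = 31, σ(26) = 42, σ(27) = 40, σ(28) = 56, σ(29) = 30, σ(30) = 72, σ(31) = 32, σ(32) = 63, σ(33) = 48, σ(34) = 54, σ(35) = 48, σ(36) = 91, σ(37) = 38, σ(38) = 60, σ(39) = 56, σ(40) = 90, σ(41) = 42, σ(42) = 96, σ(43) = 44, σ(44) = 84, σ(45) = 78, σ(46) = 72, σ(47) = 48, σ(48) = 124, σ(49) = 57, σ(50) = 93, σ(51) = 72, σ(52) = 98, σ(53) = 54, σ(54) = 120, σ(55) = 72, σ(56) = 120, σ(57) = 80, σ(58) = 90, σ(59) = 60, σ(60) = 168, σ(61) = 62, σ(62) = 96, σ(63) = 104, σ(64) = 127, σ(65) = 84, σ(66) = 144, σ(67) = 68, σ(68) = 126, σ(69) = 96, σ(70) = 144, σ(71) = 72, σ(72) = 195, σ(73) = 74, σ(74) = 114, σ(75) = 124, σ(76) = 140, σ(77) = 96, σ(78) = 168, σ(79) = 80, σ(80) = 186, σ(81) = 121, σ(82) = 126, σ(83) = 84, σ(84) = 224, σ(85) = 108, σ(86) = 132, σ(87) = 120, σ(88) = 180, σ(89) = 90, σ(90) = 234, σ(91) = 112, σ(92) = 168, σ(93) = 128, σ(94) = 144, σ(95) = 120, σ(96) = 252, σ(97) = 98, σ(98) = 171, σ(99) = 156, σ(100) = 217, σ(101) = 102, σ(102) = 216, σ(103) = 104, σ(104) = 210, σ(105) = 192, σ(106) = 162, σ(107) = 108, σ(108) = 280, σ(109) = 110, σ(110) = 216, σ(111) = 152, σ(112) = 248, σ(113) = 114, σ(114) = 240, σ(115) = 144, σ(116) = 210, σ(117) = 182, σ(118) = 180, σ(119) = 144, σ(120) = 360, σ(121) = 133, σ(122) = 186, σ(123) = 168, σ(124) = 224, σ(125) = 156, σ(126) = 312, σ(127) = 128, σ(128) = 255, σ(129) = 176, σ(130) = 252, σ(131) = 132, σ(132) = 336, σ(133) = 160, σ(134) = 204, σ(135) = 240, σ(136) = 270, σ(137) = 138, σ(138) = 288, σ(139) = 140, σ(140) = 336, σ(141) = 192, σ(142) = 216, σ(143) = 168, σ(144) = 403, σ(145) = 180, σ(146) = 222, σ(147) = 228, σ(148) = 266, σ(149) = 150, σ(150) = 372. Summing all 150 values: 18604. (Average order: Σ_{n ≤ x} σ(n) ~ (π²/12) x². For x = 150, (π²/12)·150² ≈ 18505.51.)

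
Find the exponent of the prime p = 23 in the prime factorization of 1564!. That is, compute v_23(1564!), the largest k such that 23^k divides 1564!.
v_23(1564!) = 70

Legendre's formula: v_p(n!) = Σ_{k ≥ 1} ⌊n / p^k⌋. For p = 23, n = 1564, the terms are:
  ⌊1564/23^1⌋ = ⌊1564/23⌋ = 68
  ⌊1564/23^2⌋ = ⌊1564/529⌋ = 2
(the next term ⌊1564/23^3⌋ = 0, terminating the sum). Summing: v_23(1564!) = 68 + 2 = 70.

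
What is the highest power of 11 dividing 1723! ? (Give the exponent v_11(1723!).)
v_11(1723!) = 171

Legendre's formula: v_p(n!) = Σ_{k ≥ 1} ⌊n / p^k⌋. For p = 11, n = 1723, the terms are:
  ⌊1723/11^1⌋ = ⌊1723/11⌋ = 156
  ⌊1723/11^2⌋ = ⌊1723/121⌋ = 14
  ⌊1723/11^3⌋ = ⌊1723/1331⌋ = 1
(the next term ⌊1723/11^4⌋ = 0, terminating the sum). Summing: v_11(1723!) = 156 + 14 + 1 = 171.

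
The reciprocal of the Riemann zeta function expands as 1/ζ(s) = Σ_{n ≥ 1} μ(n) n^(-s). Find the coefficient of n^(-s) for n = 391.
μ(391) = 1

Factor n = 391 = 17 · 23. μ(n) = 0 if any exponent ≥ 2 (not squarefree); otherwise μ(n) = (−1)^{ω(n)} where ω(n) is the number of distinct prime factors. Applying: μ(391) = 1.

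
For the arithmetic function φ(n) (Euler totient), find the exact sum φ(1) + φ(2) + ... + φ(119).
Σ_{n ≤ 119} φ(n) = 4354

Compute φ(n) for each 1 ≤ n ≤ 119: φ(1) = 1, φ(2) = 1, φ(3) = 2, φ(4) = 2, φ(5) = 4, φ(6) = 2, φ(7) = 6, φ(8) = 4, φ(9) = 6, φ(10) = 4, φ(11) = 10, φ(12) = 4, φ(13) = 12, φ(14) = 6, φ(15) = 8, φ(16) = 8, φ(17) = 16, φ(18) = 6, φ(19) = 18, φ(20) = 8, φ(21) = 12, φ(22) = 10, φ(23) = 22, φ(24) = 8, φ(25) = 20, φ(26) = 12, φ(27) = 18, φ(28) = 12, φ(29) = 28, φ(30) = 8, φ(31) = 30, φ(32) = 16, φ(33) = 20, φ(34) = 16, φ(35) = 24, φ(36) = 12, φ(37) = 36, φ(38) = 18, φ(39) = 24, φ(40) = 16, φ(41) = 40, φ(42) = 12, φ(43) = 42, φ(44) = 20, φ(45) = 24, φ(46) = 22, φ(47) = 46, φ(48) = 16, φ(49) = 42, φ(50) = 20, φ(51) = 32, φ(52) = 24, φ(53) = 52, φ(54) = 18, φ(55) = 40, φ(56) = 24, φ(57) = 36, φ(58) = 28, φ(59) = 58, φ(60) = 16, φ(61) = 60, φ(62) = 30, φ(63) = 36, φ(64) = 32, φ(65) = 48, φ(66) = 20, φ(67) = 66, φ(68) = 32, φ(69) = 44, φ(70) = 24, φ(71) = 70, φ(72) = 24, φ(73) = 72, φ(74) = 36, φ(75) = 40, φ(76) = 36, φ(77) = 60, φ(78) = 24, φ(79) = 78, φ(80) = 32, φ(81) = 54, φ(82) = 40, φ(83) = 82, φ(84) = 24, φ(85) = 64, φ(86) = 42, φ(87) = 56, φ(88) = 40, φ(89) = 88, φ(90) = 24, φ(91) = 72, φ(92) = 44, φ(93) = 60, φ(94) = 46, φ(95) = 72, φ(96) = 32, φ(97) = 96, φ(98) = 42, φ(99) = 60, φ(100) = 40, φ(101) = 100, φ(102) = 32, φ(103) = 102, φ(104) = 48, φ(105) = 48, φ(106) = 52, φ(107) = 106, φ(108) = 36, φ(109) = 108, φ(110) = 40, φ(111) = 72, φ(112) = 48, φ(113) = 112, φ(114) = 36, φ(115) = 88, φ(116) = 56, φ(117) = 72, φ(118) = 58, φ(119) = 96. Summing all 119 values: 4354. (Average order: Σ_{n ≤ x} φ(n) ~ (3/π²) x². For x = 119, (3/π²)·119² ≈ 4304.43.)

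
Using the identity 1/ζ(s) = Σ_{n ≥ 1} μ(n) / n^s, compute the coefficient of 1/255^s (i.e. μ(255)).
μ(255) = -1

Factor n = 255 = 3 · 5 · 17. μ(n) = 0 if any exponent ≥ 2 (not squarefree); otherwise μ(n) = (−1)^{ω(n)} where ω(n) is the number of distinct prime factors. Applying: μ(255) = -1.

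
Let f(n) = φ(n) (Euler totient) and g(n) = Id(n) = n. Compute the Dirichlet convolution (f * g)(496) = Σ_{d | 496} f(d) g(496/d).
(φ * Id)(496) = 2928

Divisors of 496: [1, 2, 4, 8, 16, 31, 62, 124, 248, 496]. For each d | 496:
  d = 1: φ(1) · Id(496/1) = 1 · 496 = 496
  d = 2: φ(2) · Id(496/2) = 1 · 248 = 248
  d = 4: φ(4) · Id(496/4) = 2 · 124 = 248
  d = 8: φ(8) · Id(496/8) = 4 · 62 = 248
  d = 16: φ(16) · Id(496/16) = 8 · 31 = 248
  d = 31: φ(31) · Id(496/31) = 30 · 16 = 480
  d = 62: φ(62) · Id(496/62) = 30 · 8 = 240
  d = 124: φ(124) · Id(496/124) = 60 · 4 = 240
  d = 248: φ(248) · Id(496/248) = 120 · 2 = 240
  d = 496: φ(496) · Id(496/496) = 240 · 1 = 240
Summing: (φ * Id)(496) = 496 + 248 + 248 + 248 + 248 + 480 + 240 + 240 + 240 + 240 = 2928.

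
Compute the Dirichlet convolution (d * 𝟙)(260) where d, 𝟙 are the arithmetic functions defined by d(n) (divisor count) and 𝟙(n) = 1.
(d * 𝟙)(260) = 54

Divisors of 260: [1, 2, 4, 5, 10, 13, 20, 26, 52, 65, 130, 260]. For each d | 260:
  d = 1: d(1) · 𝟙(260/1) = 1 · 1 = 1
  d = 2: d(2) · 𝟙(260/2) = 2 · 1 = 2
  d = 4: d(4) · 𝟙(260/4) = 3 · 1 = 3
  d = 5: d(5) · 𝟙(260/5) = 2 · 1 = 2
  d = 10: d(10) · 𝟙(260/10) = 4 · 1 = 4
  d = 13: d(13) · 𝟙(260/13) = 2 · 1 = 2
  d = 20: d(20) · 𝟙(260/20) = 6 · 1 = 6
  d = 26: d(26) · 𝟙(260/26) = 4 · 1 = 4
  d = 52: d(52) · 𝟙(260/52) = 6 · 1 = 6
  d = 65: d(65) · 𝟙(260/65) = 4 · 1 = 4
  d = 130: d(130) · 𝟙(260/130) = 8 · 1 = 8
  d = 260: d(260) · 𝟙(260/260) = 12 · 1 = 12
Summing: (d * 𝟙)(260) = 1 + 2 + 3 + 2 + 4 + 2 + 6 + 4 + 6 + 4 + 8 + 12 = 54.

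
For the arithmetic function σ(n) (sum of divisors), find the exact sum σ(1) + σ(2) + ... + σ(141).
Σ_{n ≤ 141} σ(n) = 16399

Compute σ(n) for each 1 ≤ n ≤ 141: σ(1) = 1, σ(2) = 3, σ(3) = 4, σ(4) = 7, σ(5) = 6, σ(6) = 12, σ(7) = 8, σ(8) = 15, σ(9) = 13, σ(10) = 18, σ(11) = 12, σ(12) = 28, σ(13) = 14, σ(14) = 24, σ(15) = 24, σ(16) = 31, σ(17) = 18, σ(18) = 39, σ(19) = 20, σ(20) = 42, σ(21) = 32, σ(22) = 36, σ(23) = 24, σ(24) = 60, σ(25) = 31, σ(26) = 42, σ(27) = 40, σ(28) = 56, σ(29) = 30, σ(30) = 72, σ(31) = 32, σ(32) = 63, σ(33) = 48, σ(34) = 54, σ(35) = 48, σ(36) = 91, σ(37) = 38, σ(38) = 60, σ(39) = 56, σ(40) = 90, σ(41) = 42, σ(42) = 96, σ(43) = 44, σ(44) = 84, σ(45) = 78, σ(46) = 72, σ(47) = 48, σ(48) = 124, σ(49) = 57, σ(50) = 93, σ(51) = 72, σ(52) = 98, σ(53) = 54, σ(54) = 120, σ(55) = 72, σ(56) = 120, σ(57) = 80, σ(58) = 90, σ(59) = 60, σ(60) = 168, σ(61) = 62, σ(62) = 96, σ(63) = 104, σ(64) = 127, σ(65) = 84, σ(66) = 144, σ(67) = 68, σ(68) = 126, σ(69) = 96, σ(70) = 144, σ(71) = 72, σ(72) = 195, σ(73) = 74, σ(74) = 114, σ(75) = 124, σ(76) = 140, σ(77) = 96, σ(78) = 168, σ(79) = 80, σ(80) = 186, σ(81) = 121, σ(82) = 126, σ(83) = 84, σ(84) = 224, σ(85) = 108, σ(86) = 132, σ(87) = 120, σ(88) = 180, σ(89) = 90, σ(90) = 234, σ(91) = 112, σ(92) = 168, σ(93) = 128, σ(94) = 144, σ(95) = 120, σ(96) = 252, σ(97) = 98, σ(98) = 171, σ(99) = 156, σ(100) = 217, σ(101) = 102, σ(102) = 216, σ(103) = 104, σ(104) = 210, σ(105) = 192, σ(106) = 162, σ(107) = 108, σ(108) = 280, σ(109) = 110, σ(110) = 216, σ(111) = 152, σ(112) = 248, σ(113) = 114, σ(114) = 240, σ(115) = 144, σ(116) = 210, σ(117) = 182, σ(118) = 180, σ(119) = 144, σ(120) = 360, σ(121) = 133, σ(122) = 186, σ(123) = 168, σ(124) = 224, σ(125) = 156, σ(126) = 312, σ(127) = 128, σ(128) = 255, σ(129) = 176, σ(130) = 252, σ(131) = 132, σ(132) = 336, σ(133) = 160, σ(134) = 204, σ(135) = 240, σ(136) = 270, σ(137) = 138, σ(138) = 288, σ(139) = 140, σ(140) = 336, σ(141) = 192. Summing all 141 values: 16399. (Average order: Σ_{n ≤ x} σ(n) ~ (π²/12) x². For x = 141, (π²/12)·141² ≈ 16351.47.)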